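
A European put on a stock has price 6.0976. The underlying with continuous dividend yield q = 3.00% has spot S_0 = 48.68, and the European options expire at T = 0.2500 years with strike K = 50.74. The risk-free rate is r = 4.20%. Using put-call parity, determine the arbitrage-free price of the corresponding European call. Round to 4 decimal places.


Put-call parity: C - P = S_0 * exp(-qT) - K * exp(-rT).
S_0 * exp(-qT) = 48.6800 * 0.99252805 = 48.31626571
K * exp(-rT) = 50.7400 * 0.98955493 = 50.21001728
C = P + S*exp(-qT) - K*exp(-rT)
C = 6.0976 + 48.31626571 - 50.21001728 = 4.2038

Answer: Call price = 4.2038


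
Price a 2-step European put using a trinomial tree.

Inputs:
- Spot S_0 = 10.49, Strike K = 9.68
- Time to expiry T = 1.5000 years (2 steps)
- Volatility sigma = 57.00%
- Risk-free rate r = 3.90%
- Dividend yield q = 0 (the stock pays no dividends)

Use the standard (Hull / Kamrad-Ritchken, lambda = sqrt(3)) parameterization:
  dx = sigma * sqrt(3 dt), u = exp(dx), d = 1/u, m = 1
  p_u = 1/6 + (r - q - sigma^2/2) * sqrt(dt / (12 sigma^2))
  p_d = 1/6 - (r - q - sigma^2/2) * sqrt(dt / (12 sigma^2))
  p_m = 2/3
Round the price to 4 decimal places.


dt = T/N = 0.750000; dx = sigma*sqrt(3*dt) = 0.855000
u = exp(dx) = 2.351374; d = 1/u = 0.425283
p_u = 0.112522, p_m = 0.666667, p_d = 0.220811
Discount per step: exp(-r*dt) = 0.971174
Stock lattice S(k, j) with j the centered position index:
  k=0: S(0,+0) = 10.4900
  k=1: S(1,-1) = 4.4612; S(1,+0) = 10.4900; S(1,+1) = 24.6659
  k=2: S(2,-2) = 1.8973; S(2,-1) = 4.4612; S(2,+0) = 10.4900; S(2,+1) = 24.6659; S(2,+2) = 57.9988
Terminal payoffs V(N, j) = max(K - S_T, 0):
  V(2,-2) = 7.782718; V(2,-1) = 5.218779; V(2,+0) = 0.000000; V(2,+1) = 0.000000; V(2,+2) = 0.000000
Backward induction: V(k, j) = exp(-r*dt) * [p_u * V(k+1, j+1) + p_m * V(k+1, j) + p_d * V(k+1, j-1)]
  V(1,-1) = exp(-r*dt) * [p_u*0.000000 + p_m*5.218779 + p_d*7.782718] = 5.047868
  V(1,+0) = exp(-r*dt) * [p_u*0.000000 + p_m*0.000000 + p_d*5.218779] = 1.119147
  V(1,+1) = exp(-r*dt) * [p_u*0.000000 + p_m*0.000000 + p_d*0.000000] = 0.000000
  V(0,+0) = exp(-r*dt) * [p_u*0.000000 + p_m*1.119147 + p_d*5.047868] = 1.807087

Answer: Price = V(0,0) = 1.8071


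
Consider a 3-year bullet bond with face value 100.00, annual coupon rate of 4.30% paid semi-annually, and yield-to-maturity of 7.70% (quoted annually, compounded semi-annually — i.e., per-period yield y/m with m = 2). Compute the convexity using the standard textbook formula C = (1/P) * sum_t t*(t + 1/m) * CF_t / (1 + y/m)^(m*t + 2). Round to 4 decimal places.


Answer: Convexity = 9.0378

Derivation:
Coupon per period c = face * coupon_rate / m = 2.150000
Periods per year m = 2; per-period yield y/m = 0.038500
Number of cashflows N = 6
Cashflows (t years, CF_t, discount factor 1/(1+y/m)^(m*t), PV):
  t = 0.5000: CF_t = 2.150000, DF = 0.962927, PV = 2.070294
  t = 1.0000: CF_t = 2.150000, DF = 0.927229, PV = 1.993542
  t = 1.5000: CF_t = 2.150000, DF = 0.892854, PV = 1.919636
  t = 2.0000: CF_t = 2.150000, DF = 0.859754, PV = 1.848470
  t = 2.5000: CF_t = 2.150000, DF = 0.827880, PV = 1.779942
  t = 3.0000: CF_t = 102.150000, DF = 0.797188, PV = 81.432800
Price P = sum_t PV_t = 91.044685
Convexity numerator sum_t t*(t + 1/m) * CF_t / (1+y/m)^(m*t + 2):
  t = 0.5000: term = 0.959818
  t = 1.0000: term = 2.772705
  t = 1.5000: term = 5.339827
  t = 2.0000: term = 8.569776
  t = 2.5000: term = 12.378107
  t = 3.0000: term = 792.821946
Convexity = (1/P) * sum = 822.842179 / 91.044685 = 9.037784


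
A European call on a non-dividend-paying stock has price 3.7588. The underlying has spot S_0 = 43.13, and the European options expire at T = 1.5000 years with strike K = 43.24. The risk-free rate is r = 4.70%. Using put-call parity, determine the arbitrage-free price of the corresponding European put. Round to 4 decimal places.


Put-call parity: C - P = S_0 * exp(-qT) - K * exp(-rT).
S_0 * exp(-qT) = 43.1300 * 1.00000000 = 43.13000000
K * exp(-rT) = 43.2400 * 0.93192774 = 40.29655546
P = C - S*exp(-qT) + K*exp(-rT)
P = 3.7588 - 43.13000000 + 40.29655546 = 0.9254

Answer: Put price = 0.9254


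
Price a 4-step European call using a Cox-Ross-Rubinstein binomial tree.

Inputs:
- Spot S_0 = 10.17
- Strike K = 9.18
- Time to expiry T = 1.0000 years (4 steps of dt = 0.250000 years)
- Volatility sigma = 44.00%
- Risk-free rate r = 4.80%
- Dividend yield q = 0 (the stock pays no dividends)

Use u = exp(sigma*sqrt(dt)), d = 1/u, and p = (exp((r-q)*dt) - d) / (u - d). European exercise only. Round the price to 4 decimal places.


dt = T/N = 0.250000
u = exp(sigma*sqrt(dt)) = 1.246077; d = 1/u = 0.802519
p = (exp((r-q)*dt) - d) / (u - d) = 0.472438
Discount per step: exp(-r*dt) = 0.988072
Stock lattice S(k, i) with i counting down-moves:
  k=0: S(0,0) = 10.1700
  k=1: S(1,0) = 12.6726; S(1,1) = 8.1616
  k=2: S(2,0) = 15.7910; S(2,1) = 10.1700; S(2,2) = 6.5499
  k=3: S(3,0) = 19.6768; S(3,1) = 12.6726; S(3,2) = 8.1616; S(3,3) = 5.2564
  k=4: S(4,0) = 24.5189; S(4,1) = 15.7910; S(4,2) = 10.1700; S(4,3) = 6.5499; S(4,4) = 4.2183
Terminal payoffs V(N, i) = max(S_T - K, 0):
  V(4,0) = 15.338850; V(4,1) = 6.611032; V(4,2) = 0.990000; V(4,3) = 0.000000; V(4,4) = 0.000000
Backward induction: V(k, i) = exp(-r*dt) * [p * V(k+1, i) + (1-p) * V(k+1, i+1)].
  V(3,0) = exp(-r*dt) * [p*15.338850 + (1-p)*6.611032] = 10.606340
  V(3,1) = exp(-r*dt) * [p*6.611032 + (1-p)*0.990000] = 3.602102
  V(3,2) = exp(-r*dt) * [p*0.990000 + (1-p)*0.000000] = 0.462134
  V(3,3) = exp(-r*dt) * [p*0.000000 + (1-p)*0.000000] = 0.000000
  V(2,0) = exp(-r*dt) * [p*10.606340 + (1-p)*3.602102] = 6.828730
  V(2,1) = exp(-r*dt) * [p*3.602102 + (1-p)*0.462134] = 1.922366
  V(2,2) = exp(-r*dt) * [p*0.462134 + (1-p)*0.000000] = 0.215725
  V(1,0) = exp(-r*dt) * [p*6.828730 + (1-p)*1.922366] = 4.189737
  V(1,1) = exp(-r*dt) * [p*1.922366 + (1-p)*0.215725] = 1.009816
  V(0,0) = exp(-r*dt) * [p*4.189737 + (1-p)*1.009816] = 2.482165

Answer: Price = V(0,0) = 2.4822


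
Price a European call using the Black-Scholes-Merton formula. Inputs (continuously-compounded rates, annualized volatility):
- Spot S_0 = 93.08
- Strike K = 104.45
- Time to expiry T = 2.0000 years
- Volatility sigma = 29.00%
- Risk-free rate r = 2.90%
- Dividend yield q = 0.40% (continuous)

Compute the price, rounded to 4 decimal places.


d1 = (ln(S/K) + (r - q + 0.5*sigma^2) * T) / (sigma * sqrt(T)) = 0.04596401
d2 = d1 - sigma * sqrt(T) = -0.36415792
exp(-rT) = 0.94364995; exp(-qT) = 0.99203191
C = S_0 * exp(-qT) * N(d1) - K * exp(-rT) * N(d2)
N(d1) = 0.51833053; N(d2) = 0.35787004
C = 93.0800 * 0.99203191 * 0.51833053 - 104.4500 * 0.94364995 * 0.35787004 = 12.5886

Answer: Price = 12.5886


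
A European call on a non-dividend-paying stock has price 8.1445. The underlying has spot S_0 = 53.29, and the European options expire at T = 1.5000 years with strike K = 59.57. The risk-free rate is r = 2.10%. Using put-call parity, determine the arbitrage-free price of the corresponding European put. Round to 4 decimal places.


Answer: Put price = 12.5773

Derivation:
Put-call parity: C - P = S_0 * exp(-qT) - K * exp(-rT).
S_0 * exp(-qT) = 53.2900 * 1.00000000 = 53.29000000
K * exp(-rT) = 59.5700 * 0.96899096 = 57.72279128
P = C - S*exp(-qT) + K*exp(-rT)
P = 8.1445 - 53.29000000 + 57.72279128 = 12.5773


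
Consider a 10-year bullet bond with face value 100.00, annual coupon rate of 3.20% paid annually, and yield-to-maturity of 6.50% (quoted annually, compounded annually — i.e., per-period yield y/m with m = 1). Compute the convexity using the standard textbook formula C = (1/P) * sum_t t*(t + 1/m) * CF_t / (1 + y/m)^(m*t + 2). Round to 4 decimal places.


Coupon per period c = face * coupon_rate / m = 3.200000
Periods per year m = 1; per-period yield y/m = 0.065000
Number of cashflows N = 10
Cashflows (t years, CF_t, discount factor 1/(1+y/m)^(m*t), PV):
  t = 1.0000: CF_t = 3.200000, DF = 0.938967, PV = 3.004695
  t = 2.0000: CF_t = 3.200000, DF = 0.881659, PV = 2.821310
  t = 3.0000: CF_t = 3.200000, DF = 0.827849, PV = 2.649117
  t = 4.0000: CF_t = 3.200000, DF = 0.777323, PV = 2.487434
  t = 5.0000: CF_t = 3.200000, DF = 0.729881, PV = 2.335619
  t = 6.0000: CF_t = 3.200000, DF = 0.685334, PV = 2.193069
  t = 7.0000: CF_t = 3.200000, DF = 0.643506, PV = 2.059220
  t = 8.0000: CF_t = 3.200000, DF = 0.604231, PV = 1.933540
  t = 9.0000: CF_t = 3.200000, DF = 0.567353, PV = 1.815530
  t = 10.0000: CF_t = 103.200000, DF = 0.532726, PV = 54.977327
Price P = sum_t PV_t = 76.276860
Convexity numerator sum_t t*(t + 1/m) * CF_t / (1+y/m)^(m*t + 2):
  t = 1.0000: term = 5.298234
  t = 2.0000: term = 14.924603
  t = 3.0000: term = 28.027424
  t = 4.0000: term = 43.861384
  t = 5.0000: term = 61.776597
  t = 6.0000: term = 81.208672
  t = 7.0000: term = 101.669698
  t = 8.0000: term = 122.740079
  t = 9.0000: term = 144.061125
  t = 10.0000: term = 5331.839763
Convexity = (1/P) * sum = 5935.407579 / 76.276860 = 77.814000

Answer: Convexity = 77.8140


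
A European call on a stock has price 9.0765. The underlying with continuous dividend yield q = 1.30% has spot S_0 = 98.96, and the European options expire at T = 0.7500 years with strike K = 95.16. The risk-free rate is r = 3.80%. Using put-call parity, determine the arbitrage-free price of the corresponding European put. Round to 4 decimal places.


Put-call parity: C - P = S_0 * exp(-qT) - K * exp(-rT).
S_0 * exp(-qT) = 98.9600 * 0.99029738 = 97.99982844
K * exp(-rT) = 95.1600 * 0.97190229 = 92.48622231
P = C - S*exp(-qT) + K*exp(-rT)
P = 9.0765 - 97.99982844 + 92.48622231 = 3.5629

Answer: Put price = 3.5629


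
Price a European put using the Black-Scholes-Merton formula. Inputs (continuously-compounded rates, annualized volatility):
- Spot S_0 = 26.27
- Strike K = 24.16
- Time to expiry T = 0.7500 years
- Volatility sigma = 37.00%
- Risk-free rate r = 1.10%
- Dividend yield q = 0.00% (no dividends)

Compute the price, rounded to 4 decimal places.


d1 = (ln(S/K) + (r - q + 0.5*sigma^2) * T) / (sigma * sqrt(T)) = 0.44726461
d2 = d1 - sigma * sqrt(T) = 0.12683521
exp(-rT) = 0.99178394; exp(-qT) = 1.00000000
P = K * exp(-rT) * N(-d2) - S_0 * exp(-qT) * N(-d1)
N(-d1) = 0.32734201; N(-d2) = 0.44953541
P = 24.1600 * 0.99178394 * 0.44953541 - 26.2700 * 1.00000000 * 0.32734201 = 2.1723

Answer: Price = 2.1723


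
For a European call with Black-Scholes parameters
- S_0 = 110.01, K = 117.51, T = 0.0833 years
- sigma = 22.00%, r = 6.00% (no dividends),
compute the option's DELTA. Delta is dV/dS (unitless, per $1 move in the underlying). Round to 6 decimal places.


d1 = -0.9282232978; d2 = -0.9917191244
phi(d1) = 0.2593082479; exp(-qT) = 1.0000000000; exp(-rT) = 0.9950144692
N(d1) = 0.1766458759
Delta = exp(-qT) * N(d1) = 1.0000000000 * 0.1766458759 = 0.176646

Answer: Delta = 0.176646


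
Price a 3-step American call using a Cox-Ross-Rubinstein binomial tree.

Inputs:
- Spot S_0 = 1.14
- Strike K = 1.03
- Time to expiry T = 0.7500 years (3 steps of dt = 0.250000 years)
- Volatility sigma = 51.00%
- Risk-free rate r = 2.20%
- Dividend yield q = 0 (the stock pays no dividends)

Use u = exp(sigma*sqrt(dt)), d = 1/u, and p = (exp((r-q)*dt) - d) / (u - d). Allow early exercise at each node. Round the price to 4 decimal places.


dt = T/N = 0.250000
u = exp(sigma*sqrt(dt)) = 1.290462; d = 1/u = 0.774916
p = (exp((r-q)*dt) - d) / (u - d) = 0.447291
Discount per step: exp(-r*dt) = 0.994515
Stock lattice S(k, i) with i counting down-moves:
  k=0: S(0,0) = 1.1400
  k=1: S(1,0) = 1.4711; S(1,1) = 0.8834
  k=2: S(2,0) = 1.8984; S(2,1) = 1.1400; S(2,2) = 0.6846
  k=3: S(3,0) = 2.4499; S(3,1) = 1.4711; S(3,2) = 0.8834; S(3,3) = 0.5305
Terminal payoffs V(N, i) = max(S_T - K, 0):
  V(3,0) = 1.419854; V(3,1) = 0.441126; V(3,2) = 0.000000; V(3,3) = 0.000000
Backward induction: V(k, i) = exp(-r*dt) * [p * V(k+1, i) + (1-p) * V(k+1, i+1)]; then take max(V_cont, immediate exercise) for American.
  V(2,0) = exp(-r*dt) * [p*1.419854 + (1-p)*0.441126] = 0.874081; exercise = 0.868432; V(2,0) = max -> 0.874081
  V(2,1) = exp(-r*dt) * [p*0.441126 + (1-p)*0.000000] = 0.196230; exercise = 0.110000; V(2,1) = max -> 0.196230
  V(2,2) = exp(-r*dt) * [p*0.000000 + (1-p)*0.000000] = 0.000000; exercise = 0.000000; V(2,2) = max -> 0.000000
  V(1,0) = exp(-r*dt) * [p*0.874081 + (1-p)*0.196230] = 0.496687; exercise = 0.441126; V(1,0) = max -> 0.496687
  V(1,1) = exp(-r*dt) * [p*0.196230 + (1-p)*0.000000] = 0.087290; exercise = 0.000000; V(1,1) = max -> 0.087290
  V(0,0) = exp(-r*dt) * [p*0.496687 + (1-p)*0.087290] = 0.268927; exercise = 0.110000; V(0,0) = max -> 0.268927

Answer: Price = V(0,0) = 0.2689


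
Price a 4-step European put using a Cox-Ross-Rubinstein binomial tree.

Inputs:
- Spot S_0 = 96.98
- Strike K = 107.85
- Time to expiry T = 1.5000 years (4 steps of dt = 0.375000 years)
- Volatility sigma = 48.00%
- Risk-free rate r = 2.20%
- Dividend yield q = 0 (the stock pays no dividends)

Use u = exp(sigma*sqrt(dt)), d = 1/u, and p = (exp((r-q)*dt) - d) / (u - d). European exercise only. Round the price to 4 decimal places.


Answer: Price = V(0,0) = 27.2956

Derivation:
dt = T/N = 0.375000
u = exp(sigma*sqrt(dt)) = 1.341702; d = 1/u = 0.745322
p = (exp((r-q)*dt) - d) / (u - d) = 0.440931
Discount per step: exp(-r*dt) = 0.991784
Stock lattice S(k, i) with i counting down-moves:
  k=0: S(0,0) = 96.9800
  k=1: S(1,0) = 130.1182; S(1,1) = 72.2813
  k=2: S(2,0) = 174.5799; S(2,1) = 96.9800; S(2,2) = 53.8729
  k=3: S(3,0) = 234.2341; S(3,1) = 130.1182; S(3,2) = 72.2813; S(3,3) = 40.1527
  k=4: S(4,0) = 314.2723; S(4,1) = 174.5799; S(4,2) = 96.9800; S(4,3) = 53.8729; S(4,4) = 29.9267
Terminal payoffs V(N, i) = max(K - S_T, 0):
  V(4,0) = 0.000000; V(4,1) = 0.000000; V(4,2) = 10.870000; V(4,3) = 53.977118; V(4,4) = 77.923341
Backward induction: V(k, i) = exp(-r*dt) * [p * V(k+1, i) + (1-p) * V(k+1, i+1)].
  V(3,0) = exp(-r*dt) * [p*0.000000 + (1-p)*0.000000] = 0.000000
  V(3,1) = exp(-r*dt) * [p*0.000000 + (1-p)*10.870000] = 6.027155
  V(3,2) = exp(-r*dt) * [p*10.870000 + (1-p)*53.977118] = 34.682558
  V(3,3) = exp(-r*dt) * [p*53.977118 + (1-p)*77.923341] = 66.811247
  V(2,0) = exp(-r*dt) * [p*0.000000 + (1-p)*6.027155] = 3.341913
  V(2,1) = exp(-r*dt) * [p*6.027155 + (1-p)*34.682558] = 21.866371
  V(2,2) = exp(-r*dt) * [p*34.682558 + (1-p)*66.811247] = 52.212194
  V(1,0) = exp(-r*dt) * [p*3.341913 + (1-p)*21.866371] = 13.585825
  V(1,1) = exp(-r*dt) * [p*21.866371 + (1-p)*52.212194] = 38.512749
  V(0,0) = exp(-r*dt) * [p*13.585825 + (1-p)*38.512749] = 27.295587


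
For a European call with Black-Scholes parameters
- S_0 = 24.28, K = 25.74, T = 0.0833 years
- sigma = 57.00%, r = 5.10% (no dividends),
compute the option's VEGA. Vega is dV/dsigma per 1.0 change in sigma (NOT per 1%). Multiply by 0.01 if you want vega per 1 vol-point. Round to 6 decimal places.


d1 = -0.2468687518; d2 = -0.4113806662
phi(d1) = 0.3869690267; exp(-qT) = 1.0000000000; exp(-rT) = 0.9957607113
Vega = S * exp(-qT) * phi(d1) * sqrt(T) = 24.2800 * 1.0000000000 * 0.3869690267 * 0.2886173938 = 2.711736

Answer: Vega = 2.711736


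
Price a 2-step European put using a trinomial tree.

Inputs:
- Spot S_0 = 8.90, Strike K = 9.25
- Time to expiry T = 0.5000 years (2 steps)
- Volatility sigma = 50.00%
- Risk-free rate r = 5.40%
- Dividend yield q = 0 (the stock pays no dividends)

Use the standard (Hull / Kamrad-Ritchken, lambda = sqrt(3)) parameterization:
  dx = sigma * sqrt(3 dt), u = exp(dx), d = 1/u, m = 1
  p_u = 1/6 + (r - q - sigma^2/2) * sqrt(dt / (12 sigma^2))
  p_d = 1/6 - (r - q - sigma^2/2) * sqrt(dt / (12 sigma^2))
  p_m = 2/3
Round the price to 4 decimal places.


Answer: Price = V(0,0) = 1.2026

Derivation:
dt = T/N = 0.250000; dx = sigma*sqrt(3*dt) = 0.433013
u = exp(dx) = 1.541896; d = 1/u = 0.648552
p_u = 0.146171, p_m = 0.666667, p_d = 0.187163
Discount per step: exp(-r*dt) = 0.986591
Stock lattice S(k, j) with j the centered position index:
  k=0: S(0,+0) = 8.9000
  k=1: S(1,-1) = 5.7721; S(1,+0) = 8.9000; S(1,+1) = 13.7229
  k=2: S(2,-2) = 3.7435; S(2,-1) = 5.7721; S(2,+0) = 8.9000; S(2,+1) = 13.7229; S(2,+2) = 21.1592
Terminal payoffs V(N, j) = max(K - S_T, 0):
  V(2,-2) = 5.506482; V(2,-1) = 3.477885; V(2,+0) = 0.350000; V(2,+1) = 0.000000; V(2,+2) = 0.000000
Backward induction: V(k, j) = exp(-r*dt) * [p_u * V(k+1, j+1) + p_m * V(k+1, j) + p_d * V(k+1, j-1)]
  V(1,-1) = exp(-r*dt) * [p_u*0.350000 + p_m*3.477885 + p_d*5.506482] = 3.354761
  V(1,+0) = exp(-r*dt) * [p_u*0.000000 + p_m*0.350000 + p_d*3.477885] = 0.872406
  V(1,+1) = exp(-r*dt) * [p_u*0.000000 + p_m*0.000000 + p_d*0.350000] = 0.064629
  V(0,+0) = exp(-r*dt) * [p_u*0.064629 + p_m*0.872406 + p_d*3.354761] = 1.202591


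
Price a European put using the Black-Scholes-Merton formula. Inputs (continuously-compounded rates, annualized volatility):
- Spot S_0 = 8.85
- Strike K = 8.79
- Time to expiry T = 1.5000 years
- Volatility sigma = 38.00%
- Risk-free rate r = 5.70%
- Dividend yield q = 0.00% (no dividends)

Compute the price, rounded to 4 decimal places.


d1 = (ln(S/K) + (r - q + 0.5*sigma^2) * T) / (sigma * sqrt(T)) = 0.43103015
d2 = d1 - sigma * sqrt(T) = -0.03437290
exp(-rT) = 0.91805314; exp(-qT) = 1.00000000
P = K * exp(-rT) * N(-d2) - S_0 * exp(-qT) * N(-d1)
N(-d1) = 0.33322322; N(-d2) = 0.51371010
P = 8.7900 * 0.91805314 * 0.51371010 - 8.8500 * 1.00000000 * 0.33322322 = 1.1965

Answer: Price = 1.1965


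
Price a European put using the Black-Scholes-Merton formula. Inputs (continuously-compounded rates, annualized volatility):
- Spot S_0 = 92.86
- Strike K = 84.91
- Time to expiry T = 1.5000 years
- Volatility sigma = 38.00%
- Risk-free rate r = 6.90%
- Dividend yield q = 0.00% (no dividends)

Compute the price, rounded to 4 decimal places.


d1 = (ln(S/K) + (r - q + 0.5*sigma^2) * T) / (sigma * sqrt(T)) = 0.64739823
d2 = d1 - sigma * sqrt(T) = 0.18199518
exp(-rT) = 0.90167602; exp(-qT) = 1.00000000
P = K * exp(-rT) * N(-d2) - S_0 * exp(-qT) * N(-d1)
N(-d1) = 0.25868712; N(-d2) = 0.42779326
P = 84.9100 * 0.90167602 * 0.42779326 - 92.8600 * 1.00000000 * 0.25868712 = 8.7307

Answer: Price = 8.7307


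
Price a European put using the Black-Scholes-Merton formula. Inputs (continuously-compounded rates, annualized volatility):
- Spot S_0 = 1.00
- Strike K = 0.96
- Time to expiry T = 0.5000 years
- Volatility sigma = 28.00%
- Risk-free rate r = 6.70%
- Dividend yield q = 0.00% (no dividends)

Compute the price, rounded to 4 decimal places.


Answer: Price = 0.0455

Derivation:
d1 = (ln(S/K) + (r - q + 0.5*sigma^2) * T) / (sigma * sqrt(T)) = 0.47437771
d2 = d1 - sigma * sqrt(T) = 0.27638781
exp(-rT) = 0.96705491; exp(-qT) = 1.00000000
P = K * exp(-rT) * N(-d2) - S_0 * exp(-qT) * N(-d1)
N(-d1) = 0.31761529; N(-d2) = 0.39112511
P = 0.9600 * 0.96705491 * 0.39112511 - 1.0000 * 1.00000000 * 0.31761529 = 0.0455


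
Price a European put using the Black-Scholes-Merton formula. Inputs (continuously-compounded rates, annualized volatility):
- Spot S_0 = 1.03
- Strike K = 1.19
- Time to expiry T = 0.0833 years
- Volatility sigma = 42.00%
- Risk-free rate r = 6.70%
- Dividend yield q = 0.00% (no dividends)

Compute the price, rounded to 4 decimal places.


Answer: Price = 0.1618

Derivation:
d1 = (ln(S/K) + (r - q + 0.5*sigma^2) * T) / (sigma * sqrt(T)) = -1.08453307
d2 = d1 - sigma * sqrt(T) = -1.20575237
exp(-rT) = 0.99443445; exp(-qT) = 1.00000000
P = K * exp(-rT) * N(-d2) - S_0 * exp(-qT) * N(-d1)
N(-d1) = 0.86093574; N(-d2) = 0.88604351
P = 1.1900 * 0.99443445 * 0.88604351 - 1.0300 * 1.00000000 * 0.86093574 = 0.1618


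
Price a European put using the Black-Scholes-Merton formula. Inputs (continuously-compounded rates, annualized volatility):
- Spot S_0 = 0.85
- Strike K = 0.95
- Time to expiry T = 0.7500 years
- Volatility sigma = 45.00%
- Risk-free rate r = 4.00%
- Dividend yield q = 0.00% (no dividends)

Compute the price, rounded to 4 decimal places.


d1 = (ln(S/K) + (r - q + 0.5*sigma^2) * T) / (sigma * sqrt(T)) = -0.01356936
d2 = d1 - sigma * sqrt(T) = -0.40328079
exp(-rT) = 0.97044553; exp(-qT) = 1.00000000
P = K * exp(-rT) * N(-d2) - S_0 * exp(-qT) * N(-d1)
N(-d1) = 0.50541323; N(-d2) = 0.65662917
P = 0.9500 * 0.97044553 * 0.65662917 - 0.8500 * 1.00000000 * 0.50541323 = 0.1758

Answer: Price = 0.1758


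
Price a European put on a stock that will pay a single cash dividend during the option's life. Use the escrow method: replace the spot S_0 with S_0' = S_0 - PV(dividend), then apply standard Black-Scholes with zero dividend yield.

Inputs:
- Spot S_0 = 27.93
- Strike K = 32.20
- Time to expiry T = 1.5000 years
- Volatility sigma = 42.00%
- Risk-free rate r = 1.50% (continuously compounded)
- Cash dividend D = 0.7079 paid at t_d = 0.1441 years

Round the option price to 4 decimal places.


PV(D) = D * exp(-r * t_d) = 0.7079 * 0.99784083 = 0.70637153
S_0' = S_0 - PV(D) = 27.9300 - 0.70637153 = 27.22362847
d1 = (ln(S_0'/K) + (r + sigma^2/2)*T) / (sigma*sqrt(T)) = -0.02543030
d2 = d1 - sigma*sqrt(T) = -0.53982314
exp(-rT) = 0.97775124
N(-d1) = 0.51014413; N(-d2) = 0.70534050
P = K * exp(-rT) * N(-d2) - S_0' * N(-d1) = 32.2000 * 0.97775124 * 0.70534050 - 27.22362847 * 0.51014413 = 8.3187

Answer: Price = 8.3187


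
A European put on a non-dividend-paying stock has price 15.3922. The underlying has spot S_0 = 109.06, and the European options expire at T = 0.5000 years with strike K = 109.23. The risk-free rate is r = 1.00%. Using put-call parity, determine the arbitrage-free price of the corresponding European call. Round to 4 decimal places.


Answer: Call price = 15.7670

Derivation:
Put-call parity: C - P = S_0 * exp(-qT) - K * exp(-rT).
S_0 * exp(-qT) = 109.0600 * 1.00000000 = 109.06000000
K * exp(-rT) = 109.2300 * 0.99501248 = 108.68521310
C = P + S*exp(-qT) - K*exp(-rT)
C = 15.3922 + 109.06000000 - 108.68521310 = 15.7670


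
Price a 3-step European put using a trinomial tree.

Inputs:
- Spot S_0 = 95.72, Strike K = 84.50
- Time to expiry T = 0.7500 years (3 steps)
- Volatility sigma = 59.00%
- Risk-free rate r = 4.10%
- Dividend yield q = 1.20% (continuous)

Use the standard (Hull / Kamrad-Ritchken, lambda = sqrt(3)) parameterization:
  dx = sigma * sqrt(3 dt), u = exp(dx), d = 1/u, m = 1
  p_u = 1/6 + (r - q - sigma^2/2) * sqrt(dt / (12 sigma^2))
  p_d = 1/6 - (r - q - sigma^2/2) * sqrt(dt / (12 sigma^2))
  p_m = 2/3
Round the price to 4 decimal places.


dt = T/N = 0.250000; dx = sigma*sqrt(3*dt) = 0.510955
u = exp(dx) = 1.666882; d = 1/u = 0.599922
p_u = 0.131182, p_m = 0.666667, p_d = 0.202152
Discount per step: exp(-r*dt) = 0.989802
Stock lattice S(k, j) with j the centered position index:
  k=0: S(0,+0) = 95.7200
  k=1: S(1,-1) = 57.4246; S(1,+0) = 95.7200; S(1,+1) = 159.5540
  k=2: S(2,-2) = 34.4503; S(2,-1) = 57.4246; S(2,+0) = 95.7200; S(2,+1) = 159.5540; S(2,+2) = 265.9577
  k=3: S(3,-3) = 20.6675; S(3,-2) = 34.4503; S(3,-1) = 57.4246; S(3,+0) = 95.7200; S(3,+1) = 159.5540; S(3,+2) = 265.9577; S(3,+3) = 443.3202
Terminal payoffs V(N, j) = max(K - S_T, 0):
  V(3,-3) = 63.832502; V(3,-2) = 50.049714; V(3,-1) = 27.075429; V(3,+0) = 0.000000; V(3,+1) = 0.000000; V(3,+2) = 0.000000; V(3,+3) = 0.000000
Backward induction: V(k, j) = exp(-r*dt) * [p_u * V(k+1, j+1) + p_m * V(k+1, j) + p_d * V(k+1, j-1)]
  V(2,-2) = exp(-r*dt) * [p_u*27.075429 + p_m*50.049714 + p_d*63.832502] = 49.314055
  V(2,-1) = exp(-r*dt) * [p_u*0.000000 + p_m*27.075429 + p_d*50.049714] = 27.880674
  V(2,+0) = exp(-r*dt) * [p_u*0.000000 + p_m*0.000000 + p_d*27.075429] = 5.417529
  V(2,+1) = exp(-r*dt) * [p_u*0.000000 + p_m*0.000000 + p_d*0.000000] = 0.000000
  V(2,+2) = exp(-r*dt) * [p_u*0.000000 + p_m*0.000000 + p_d*0.000000] = 0.000000
  V(1,-1) = exp(-r*dt) * [p_u*5.417529 + p_m*27.880674 + p_d*49.314055] = 28.968264
  V(1,+0) = exp(-r*dt) * [p_u*0.000000 + p_m*5.417529 + p_d*27.880674] = 9.153505
  V(1,+1) = exp(-r*dt) * [p_u*0.000000 + p_m*0.000000 + p_d*5.417529] = 1.083994
  V(0,+0) = exp(-r*dt) * [p_u*1.083994 + p_m*9.153505 + p_d*28.968264] = 11.977124

Answer: Price = V(0,0) = 11.9771


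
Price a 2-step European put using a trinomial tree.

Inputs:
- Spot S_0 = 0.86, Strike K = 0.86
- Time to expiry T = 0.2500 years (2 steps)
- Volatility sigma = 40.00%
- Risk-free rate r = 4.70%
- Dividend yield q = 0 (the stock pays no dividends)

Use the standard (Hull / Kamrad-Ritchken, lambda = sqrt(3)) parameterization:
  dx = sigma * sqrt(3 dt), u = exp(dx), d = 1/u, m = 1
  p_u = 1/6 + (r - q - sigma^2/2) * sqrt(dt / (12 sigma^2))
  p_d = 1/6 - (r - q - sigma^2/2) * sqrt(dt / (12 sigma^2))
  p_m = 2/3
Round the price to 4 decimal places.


dt = T/N = 0.125000; dx = sigma*sqrt(3*dt) = 0.244949
u = exp(dx) = 1.277556; d = 1/u = 0.782744
p_u = 0.158247, p_m = 0.666667, p_d = 0.175087
Discount per step: exp(-r*dt) = 0.994142
Stock lattice S(k, j) with j the centered position index:
  k=0: S(0,+0) = 0.8600
  k=1: S(1,-1) = 0.6732; S(1,+0) = 0.8600; S(1,+1) = 1.0987
  k=2: S(2,-2) = 0.5269; S(2,-1) = 0.6732; S(2,+0) = 0.8600; S(2,+1) = 1.0987; S(2,+2) = 1.4036
Terminal payoffs V(N, j) = max(K - S_T, 0):
  V(2,-2) = 0.333088; V(2,-1) = 0.186840; V(2,+0) = 0.000000; V(2,+1) = 0.000000; V(2,+2) = 0.000000
Backward induction: V(k, j) = exp(-r*dt) * [p_u * V(k+1, j+1) + p_m * V(k+1, j) + p_d * V(k+1, j-1)]
  V(1,-1) = exp(-r*dt) * [p_u*0.000000 + p_m*0.186840 + p_d*0.333088] = 0.181808
  V(1,+0) = exp(-r*dt) * [p_u*0.000000 + p_m*0.000000 + p_d*0.186840] = 0.032522
  V(1,+1) = exp(-r*dt) * [p_u*0.000000 + p_m*0.000000 + p_d*0.000000] = 0.000000
  V(0,+0) = exp(-r*dt) * [p_u*0.000000 + p_m*0.032522 + p_d*0.181808] = 0.053200

Answer: Price = V(0,0) = 0.0532


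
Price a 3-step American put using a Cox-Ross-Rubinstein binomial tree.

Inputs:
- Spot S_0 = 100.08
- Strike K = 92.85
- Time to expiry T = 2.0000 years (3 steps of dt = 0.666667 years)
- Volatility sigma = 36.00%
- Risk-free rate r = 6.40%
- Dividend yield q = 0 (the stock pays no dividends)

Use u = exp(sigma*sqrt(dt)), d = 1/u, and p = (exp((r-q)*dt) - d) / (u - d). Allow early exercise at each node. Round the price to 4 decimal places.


dt = T/N = 0.666667
u = exp(sigma*sqrt(dt)) = 1.341702; d = 1/u = 0.745322
p = (exp((r-q)*dt) - d) / (u - d) = 0.500131
Discount per step: exp(-r*dt) = 0.958231
Stock lattice S(k, i) with i counting down-moves:
  k=0: S(0,0) = 100.0800
  k=1: S(1,0) = 134.2775; S(1,1) = 74.5918
  k=2: S(2,0) = 180.1604; S(2,1) = 100.0800; S(2,2) = 55.5949
  k=3: S(3,0) = 241.7215; S(3,1) = 134.2775; S(3,2) = 74.5918; S(3,3) = 41.4361
Terminal payoffs V(N, i) = max(K - S_T, 0):
  V(3,0) = 0.000000; V(3,1) = 0.000000; V(3,2) = 18.258162; V(3,3) = 51.413855
Backward induction: V(k, i) = exp(-r*dt) * [p * V(k+1, i) + (1-p) * V(k+1, i+1)]; then take max(V_cont, immediate exercise) for American.
  V(2,0) = exp(-r*dt) * [p*0.000000 + (1-p)*0.000000] = 0.000000; exercise = 0.000000; V(2,0) = max -> 0.000000
  V(2,1) = exp(-r*dt) * [p*0.000000 + (1-p)*18.258162] = 8.745477; exercise = 0.000000; V(2,1) = max -> 8.745477
  V(2,2) = exp(-r*dt) * [p*18.258162 + (1-p)*51.413855] = 33.376777; exercise = 37.255052; V(2,2) = max -> 37.255052
  V(1,0) = exp(-r*dt) * [p*0.000000 + (1-p)*8.745477] = 4.188996; exercise = 0.000000; V(1,0) = max -> 4.188996
  V(1,1) = exp(-r*dt) * [p*8.745477 + (1-p)*37.255052] = 22.035986; exercise = 18.258162; V(1,1) = max -> 22.035986
  V(0,0) = exp(-r*dt) * [p*4.188996 + (1-p)*22.035986] = 12.562554; exercise = 0.000000; V(0,0) = max -> 12.562554

Answer: Price = V(0,0) = 12.5626


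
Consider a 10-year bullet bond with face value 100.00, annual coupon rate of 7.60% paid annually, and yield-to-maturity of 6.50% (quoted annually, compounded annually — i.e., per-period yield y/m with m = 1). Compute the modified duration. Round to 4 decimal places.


Coupon per period c = face * coupon_rate / m = 7.600000
Periods per year m = 1; per-period yield y/m = 0.065000
Number of cashflows N = 10
Cashflows (t years, CF_t, discount factor 1/(1+y/m)^(m*t), PV):
  t = 1.0000: CF_t = 7.600000, DF = 0.938967, PV = 7.136150
  t = 2.0000: CF_t = 7.600000, DF = 0.881659, PV = 6.700611
  t = 3.0000: CF_t = 7.600000, DF = 0.827849, PV = 6.291653
  t = 4.0000: CF_t = 7.600000, DF = 0.777323, PV = 5.907655
  t = 5.0000: CF_t = 7.600000, DF = 0.729881, PV = 5.547094
  t = 6.0000: CF_t = 7.600000, DF = 0.685334, PV = 5.208539
  t = 7.0000: CF_t = 7.600000, DF = 0.643506, PV = 4.890647
  t = 8.0000: CF_t = 7.600000, DF = 0.604231, PV = 4.592157
  t = 9.0000: CF_t = 7.600000, DF = 0.567353, PV = 4.311885
  t = 10.0000: CF_t = 107.600000, DF = 0.532726, PV = 57.321321
Price P = sum_t PV_t = 107.907713
First compute Macaulay numerator sum_t t * PV_t:
  t * PV_t at t = 1.0000: 7.136150
  t * PV_t at t = 2.0000: 13.401221
  t * PV_t at t = 3.0000: 18.874959
  t * PV_t at t = 4.0000: 23.630622
  t * PV_t at t = 5.0000: 27.735472
  t * PV_t at t = 6.0000: 31.251236
  t * PV_t at t = 7.0000: 34.234531
  t * PV_t at t = 8.0000: 36.737256
  t * PV_t at t = 9.0000: 38.806961
  t * PV_t at t = 10.0000: 573.213214
Macaulay duration D = 805.021622 / 107.907713 = 7.460279
Modified duration = D / (1 + y/m) = 7.460279 / (1 + 0.065000) = 7.004957

Answer: Modified duration = 7.0050


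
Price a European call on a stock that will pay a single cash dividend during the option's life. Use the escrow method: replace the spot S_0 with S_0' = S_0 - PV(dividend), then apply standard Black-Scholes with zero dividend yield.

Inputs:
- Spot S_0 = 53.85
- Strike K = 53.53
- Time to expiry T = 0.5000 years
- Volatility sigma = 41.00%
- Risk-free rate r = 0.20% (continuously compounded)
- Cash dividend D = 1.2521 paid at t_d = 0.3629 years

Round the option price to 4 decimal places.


Answer: Price = 5.6839

Derivation:
PV(D) = D * exp(-r * t_d) = 1.2521 * 0.99927446 = 1.25119156
S_0' = S_0 - PV(D) = 53.8500 - 1.25119156 = 52.59880844
d1 = (ln(S_0'/K) + (r + sigma^2/2)*T) / (sigma*sqrt(T)) = 0.08787517
d2 = d1 - sigma*sqrt(T) = -0.20203861
exp(-rT) = 0.99900050
N(d1) = 0.53501205; N(d2) = 0.41994327
C = S_0' * N(d1) - K * exp(-rT) * N(d2) = 52.59880844 * 0.53501205 - 53.5300 * 0.99900050 * 0.41994327 = 5.6839


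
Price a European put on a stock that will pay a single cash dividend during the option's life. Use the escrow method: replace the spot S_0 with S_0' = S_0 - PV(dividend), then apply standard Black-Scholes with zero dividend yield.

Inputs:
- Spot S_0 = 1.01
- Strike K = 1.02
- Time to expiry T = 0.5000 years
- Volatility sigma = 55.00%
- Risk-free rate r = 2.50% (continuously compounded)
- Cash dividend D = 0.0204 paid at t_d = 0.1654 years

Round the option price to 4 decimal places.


Answer: Price = 0.1629

Derivation:
PV(D) = D * exp(-r * t_d) = 0.0204 * 0.99587354 = 0.02031582
S_0' = S_0 - PV(D) = 1.0100 - 0.02031582 = 0.98968418
d1 = (ln(S_0'/K) + (r + sigma^2/2)*T) / (sigma*sqrt(T)) = 0.14901433
d2 = d1 - sigma*sqrt(T) = -0.23989439
exp(-rT) = 0.98757780
N(-d1) = 0.44077116; N(-d2) = 0.59479394
P = K * exp(-rT) * N(-d2) - S_0' * N(-d1) = 1.0200 * 0.98757780 * 0.59479394 - 0.98968418 * 0.44077116 = 0.1629


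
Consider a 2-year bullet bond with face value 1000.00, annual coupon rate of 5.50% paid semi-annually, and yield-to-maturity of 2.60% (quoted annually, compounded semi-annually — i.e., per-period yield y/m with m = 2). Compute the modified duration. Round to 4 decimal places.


Coupon per period c = face * coupon_rate / m = 27.500000
Periods per year m = 2; per-period yield y/m = 0.013000
Number of cashflows N = 4
Cashflows (t years, CF_t, discount factor 1/(1+y/m)^(m*t), PV):
  t = 0.5000: CF_t = 27.500000, DF = 0.987167, PV = 27.147088
  t = 1.0000: CF_t = 27.500000, DF = 0.974498, PV = 26.798705
  t = 1.5000: CF_t = 27.500000, DF = 0.961992, PV = 26.454792
  t = 2.0000: CF_t = 1027.500000, DF = 0.949647, PV = 975.762333
Price P = sum_t PV_t = 1056.162918
First compute Macaulay numerator sum_t t * PV_t:
  t * PV_t at t = 0.5000: 13.573544
  t * PV_t at t = 1.0000: 26.798705
  t * PV_t at t = 1.5000: 39.682189
  t * PV_t at t = 2.0000: 1951.524666
Macaulay duration D = 2031.579103 / 1056.162918 = 1.923547
Modified duration = D / (1 + y/m) = 1.923547 / (1 + 0.013000) = 1.898862

Answer: Modified duration = 1.8989


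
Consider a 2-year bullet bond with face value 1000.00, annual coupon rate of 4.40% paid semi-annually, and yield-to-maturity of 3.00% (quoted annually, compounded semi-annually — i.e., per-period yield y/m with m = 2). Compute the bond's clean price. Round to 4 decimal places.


Answer: Price = 1026.9807

Derivation:
Coupon per period c = face * coupon_rate / m = 22.000000
Periods per year m = 2; per-period yield y/m = 0.015000
Number of cashflows N = 4
Cashflows (t years, CF_t, discount factor 1/(1+y/m)^(m*t), PV):
  t = 0.5000: CF_t = 22.000000, DF = 0.985222, PV = 21.674877
  t = 1.0000: CF_t = 22.000000, DF = 0.970662, PV = 21.354558
  t = 1.5000: CF_t = 22.000000, DF = 0.956317, PV = 21.038974
  t = 2.0000: CF_t = 1022.000000, DF = 0.942184, PV = 962.912283
Price P = sum_t PV_t = 1026.980693


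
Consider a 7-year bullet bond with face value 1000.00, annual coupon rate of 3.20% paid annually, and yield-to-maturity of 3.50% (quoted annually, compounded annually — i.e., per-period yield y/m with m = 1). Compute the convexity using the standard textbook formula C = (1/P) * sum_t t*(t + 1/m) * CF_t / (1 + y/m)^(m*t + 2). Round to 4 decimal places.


Coupon per period c = face * coupon_rate / m = 32.000000
Periods per year m = 1; per-period yield y/m = 0.035000
Number of cashflows N = 7
Cashflows (t years, CF_t, discount factor 1/(1+y/m)^(m*t), PV):
  t = 1.0000: CF_t = 32.000000, DF = 0.966184, PV = 30.917874
  t = 2.0000: CF_t = 32.000000, DF = 0.933511, PV = 29.872342
  t = 3.0000: CF_t = 32.000000, DF = 0.901943, PV = 28.862167
  t = 4.0000: CF_t = 32.000000, DF = 0.871442, PV = 27.886151
  t = 5.0000: CF_t = 32.000000, DF = 0.841973, PV = 26.943141
  t = 6.0000: CF_t = 32.000000, DF = 0.813501, PV = 26.032021
  t = 7.0000: CF_t = 1032.000000, DF = 0.785991, PV = 811.142671
Price P = sum_t PV_t = 981.656368
Convexity numerator sum_t t*(t + 1/m) * CF_t / (1+y/m)^(m*t + 2):
  t = 1.0000: term = 57.724333
  t = 2.0000: term = 167.316908
  t = 3.0000: term = 323.317696
  t = 4.0000: term = 520.640412
  t = 5.0000: term = 754.551322
  t = 6.0000: term = 1020.649132
  t = 7.0000: term = 42403.780345
Convexity = (1/P) * sum = 45247.980148 / 981.656368 = 46.093502

Answer: Convexity = 46.0935


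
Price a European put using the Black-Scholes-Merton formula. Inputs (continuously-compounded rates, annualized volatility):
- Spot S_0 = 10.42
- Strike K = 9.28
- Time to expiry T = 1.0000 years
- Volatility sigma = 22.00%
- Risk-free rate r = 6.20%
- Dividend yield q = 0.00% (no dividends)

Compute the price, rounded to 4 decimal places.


d1 = (ln(S/K) + (r - q + 0.5*sigma^2) * T) / (sigma * sqrt(T)) = 0.91847950
d2 = d1 - sigma * sqrt(T) = 0.69847950
exp(-rT) = 0.93988289; exp(-qT) = 1.00000000
P = K * exp(-rT) * N(-d2) - S_0 * exp(-qT) * N(-d1)
N(-d1) = 0.17918394; N(-d2) = 0.24243869
P = 9.2800 * 0.93988289 * 0.24243869 - 10.4200 * 1.00000000 * 0.17918394 = 0.2475

Answer: Price = 0.2475


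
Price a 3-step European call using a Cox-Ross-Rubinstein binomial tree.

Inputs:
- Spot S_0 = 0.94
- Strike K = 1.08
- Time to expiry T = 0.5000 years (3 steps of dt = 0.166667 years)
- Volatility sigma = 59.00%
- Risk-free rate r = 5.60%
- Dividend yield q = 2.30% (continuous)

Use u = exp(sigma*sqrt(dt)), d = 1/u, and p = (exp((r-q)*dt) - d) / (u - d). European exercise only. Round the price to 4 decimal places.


Answer: Price = V(0,0) = 0.1144

Derivation:
dt = T/N = 0.166667
u = exp(sigma*sqrt(dt)) = 1.272351; d = 1/u = 0.785947
p = (exp((r-q)*dt) - d) / (u - d) = 0.451411
Discount per step: exp(-r*dt) = 0.990710
Stock lattice S(k, i) with i counting down-moves:
  k=0: S(0,0) = 0.9400
  k=1: S(1,0) = 1.1960; S(1,1) = 0.7388
  k=2: S(2,0) = 1.5217; S(2,1) = 0.9400; S(2,2) = 0.5806
  k=3: S(3,0) = 1.9362; S(3,1) = 1.1960; S(3,2) = 0.7388; S(3,3) = 0.4564
Terminal payoffs V(N, i) = max(S_T - K, 0):
  V(3,0) = 0.856194; V(3,1) = 0.116010; V(3,2) = 0.000000; V(3,3) = 0.000000
Backward induction: V(k, i) = exp(-r*dt) * [p * V(k+1, i) + (1-p) * V(k+1, i+1)].
  V(2,0) = exp(-r*dt) * [p*0.856194 + (1-p)*0.116010] = 0.445956
  V(2,1) = exp(-r*dt) * [p*0.116010 + (1-p)*0.000000] = 0.051882
  V(2,2) = exp(-r*dt) * [p*0.000000 + (1-p)*0.000000] = 0.000000
  V(1,0) = exp(-r*dt) * [p*0.445956 + (1-p)*0.051882] = 0.227637
  V(1,1) = exp(-r*dt) * [p*0.051882 + (1-p)*0.000000] = 0.023202
  V(0,0) = exp(-r*dt) * [p*0.227637 + (1-p)*0.023202] = 0.114414


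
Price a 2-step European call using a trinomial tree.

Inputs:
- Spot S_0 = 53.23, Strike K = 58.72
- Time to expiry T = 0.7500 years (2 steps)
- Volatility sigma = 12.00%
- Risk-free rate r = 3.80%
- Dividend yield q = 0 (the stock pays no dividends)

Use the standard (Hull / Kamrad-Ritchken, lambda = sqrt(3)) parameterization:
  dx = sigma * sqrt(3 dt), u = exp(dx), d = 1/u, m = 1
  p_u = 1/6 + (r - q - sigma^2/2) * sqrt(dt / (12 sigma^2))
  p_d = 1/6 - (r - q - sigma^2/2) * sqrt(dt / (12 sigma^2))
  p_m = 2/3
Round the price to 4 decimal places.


Answer: Price = V(0,0) = 0.9112

Derivation:
dt = T/N = 0.375000; dx = sigma*sqrt(3*dt) = 0.127279
u = exp(dx) = 1.135734; d = 1/u = 0.880488
p_u = 0.212039, p_m = 0.666667, p_d = 0.121294
Discount per step: exp(-r*dt) = 0.985851
Stock lattice S(k, j) with j the centered position index:
  k=0: S(0,+0) = 53.2300
  k=1: S(1,-1) = 46.8684; S(1,+0) = 53.2300; S(1,+1) = 60.4551
  k=2: S(2,-2) = 41.2670; S(2,-1) = 46.8684; S(2,+0) = 53.2300; S(2,+1) = 60.4551; S(2,+2) = 68.6609
Terminal payoffs V(N, j) = max(S_T - K, 0):
  V(2,-2) = 0.000000; V(2,-1) = 0.000000; V(2,+0) = 0.000000; V(2,+1) = 1.735126; V(2,+2) = 9.940948
Backward induction: V(k, j) = exp(-r*dt) * [p_u * V(k+1, j+1) + p_m * V(k+1, j) + p_d * V(k+1, j-1)]
  V(1,-1) = exp(-r*dt) * [p_u*0.000000 + p_m*0.000000 + p_d*0.000000] = 0.000000
  V(1,+0) = exp(-r*dt) * [p_u*1.735126 + p_m*0.000000 + p_d*0.000000] = 0.362709
  V(1,+1) = exp(-r*dt) * [p_u*9.940948 + p_m*1.735126 + p_d*0.000000] = 3.218432
  V(0,+0) = exp(-r*dt) * [p_u*3.218432 + p_m*0.362709 + p_d*0.000000] = 0.911163


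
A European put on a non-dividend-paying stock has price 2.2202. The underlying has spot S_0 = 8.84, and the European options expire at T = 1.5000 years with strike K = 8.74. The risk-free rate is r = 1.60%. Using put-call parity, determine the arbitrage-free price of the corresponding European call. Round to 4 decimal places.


Put-call parity: C - P = S_0 * exp(-qT) - K * exp(-rT).
S_0 * exp(-qT) = 8.8400 * 1.00000000 = 8.84000000
K * exp(-rT) = 8.7400 * 0.97628571 = 8.53273710
C = P + S*exp(-qT) - K*exp(-rT)
C = 2.2202 + 8.84000000 - 8.53273710 = 2.5275

Answer: Call price = 2.5275


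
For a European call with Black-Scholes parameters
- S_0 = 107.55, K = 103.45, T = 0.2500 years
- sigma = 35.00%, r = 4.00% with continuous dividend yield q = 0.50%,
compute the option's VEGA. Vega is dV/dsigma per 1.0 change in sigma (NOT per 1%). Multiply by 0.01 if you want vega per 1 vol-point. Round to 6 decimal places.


Answer: Vega = 20.084817

Derivation:
d1 = 0.3595997230; d2 = 0.1845997230
phi(d1) = 0.3739644597; exp(-qT) = 0.9987507809; exp(-rT) = 0.9900498337
Vega = S * exp(-qT) * phi(d1) * sqrt(T) = 107.5500 * 0.9987507809 * 0.3739644597 * 0.5000000000 = 20.084817


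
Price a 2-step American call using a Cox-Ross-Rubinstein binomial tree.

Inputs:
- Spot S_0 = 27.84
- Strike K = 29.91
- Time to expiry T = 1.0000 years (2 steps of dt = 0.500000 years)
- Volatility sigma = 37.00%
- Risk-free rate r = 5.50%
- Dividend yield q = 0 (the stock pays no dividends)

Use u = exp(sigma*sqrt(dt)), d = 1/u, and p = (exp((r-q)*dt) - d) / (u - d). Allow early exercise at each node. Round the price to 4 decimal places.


dt = T/N = 0.500000
u = exp(sigma*sqrt(dt)) = 1.299045; d = 1/u = 0.769796
p = (exp((r-q)*dt) - d) / (u - d) = 0.487645
Discount per step: exp(-r*dt) = 0.972875
Stock lattice S(k, i) with i counting down-moves:
  k=0: S(0,0) = 27.8400
  k=1: S(1,0) = 36.1654; S(1,1) = 21.4311
  k=2: S(2,0) = 46.9805; S(2,1) = 27.8400; S(2,2) = 16.4976
Terminal payoffs V(N, i) = max(S_T - K, 0):
  V(2,0) = 17.070511; V(2,1) = 0.000000; V(2,2) = 0.000000
Backward induction: V(k, i) = exp(-r*dt) * [p * V(k+1, i) + (1-p) * V(k+1, i+1)]; then take max(V_cont, immediate exercise) for American.
  V(1,0) = exp(-r*dt) * [p*17.070511 + (1-p)*0.000000] = 8.098543; exercise = 6.255417; V(1,0) = max -> 8.098543
  V(1,1) = exp(-r*dt) * [p*0.000000 + (1-p)*0.000000] = 0.000000; exercise = 0.000000; V(1,1) = max -> 0.000000
  V(0,0) = exp(-r*dt) * [p*8.098543 + (1-p)*0.000000] = 3.842088; exercise = 0.000000; V(0,0) = max -> 3.842088

Answer: Price = V(0,0) = 3.8421
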